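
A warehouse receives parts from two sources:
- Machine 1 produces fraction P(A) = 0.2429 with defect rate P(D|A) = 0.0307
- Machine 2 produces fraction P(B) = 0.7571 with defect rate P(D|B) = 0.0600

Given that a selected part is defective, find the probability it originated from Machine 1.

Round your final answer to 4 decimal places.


Let A = from Machine 1, D = defective

Given:
- P(A) = 0.2429, P(B) = 0.7571
- P(D|A) = 0.0307, P(D|B) = 0.0600

Step 1: Find P(D)
P(D) = P(D|A)P(A) + P(D|B)P(B)
     = 0.0307 × 0.2429 + 0.0600 × 0.7571
     = 0.00745703 + 0.04542600
     = 0.05288303

Step 2: Apply Bayes' theorem
P(A|D) = P(D|A)P(A) / P(D)
       = 0.00745703 / 0.05288303
       = 0.1410


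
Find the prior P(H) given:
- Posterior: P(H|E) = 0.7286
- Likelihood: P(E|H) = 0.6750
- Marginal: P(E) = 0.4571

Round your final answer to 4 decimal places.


From Bayes' theorem: P(H|E) = P(E|H) × P(H) / P(E)

Rearranging for P(H):
P(H) = P(H|E) × P(E) / P(E|H)
     = 0.7286 × 0.4571 / 0.6750
     = 0.33304306 / 0.6750
     = 0.4934


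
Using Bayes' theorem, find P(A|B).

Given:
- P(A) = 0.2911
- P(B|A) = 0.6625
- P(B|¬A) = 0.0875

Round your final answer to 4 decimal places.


Bayes' theorem: P(A|B) = P(B|A) × P(A) / P(B)

Step 1: Calculate P(B) using law of total probability
P(B) = P(B|A)P(A) + P(B|¬A)P(¬A)
     = 0.6625 × 0.2911 + 0.0875 × 0.7089
     = 0.19285375 + 0.06202875
     = 0.25488250

Step 2: Apply Bayes' theorem
P(A|B) = P(B|A) × P(A) / P(B)
       = 0.19285375 / 0.25488250
       = 0.7566


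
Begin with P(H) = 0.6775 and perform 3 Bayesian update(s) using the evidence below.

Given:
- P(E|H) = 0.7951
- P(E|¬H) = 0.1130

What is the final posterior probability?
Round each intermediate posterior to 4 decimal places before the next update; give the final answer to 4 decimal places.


Sequential Bayesian updating:

Initial prior: P(H) = 0.6775

Update 1:
  P(E) = 0.7951 × 0.6775 + 0.1130 × 0.3225 = 0.53868025 + 0.03644250 = 0.57512275
  P(H|E) = 0.53868025 / 0.57512275 = 0.9366

Update 2:
  P(E) = 0.7951 × 0.9366 + 0.1130 × 0.0634 = 0.74469066 + 0.00716420 = 0.75185486
  P(H|E) = 0.74469066 / 0.75185486 = 0.9905

Update 3:
  P(E) = 0.7951 × 0.9905 + 0.1130 × 0.0095 = 0.78754655 + 0.00107350 = 0.78862005
  P(H|E) = 0.78754655 / 0.78862005 = 0.9986

Final posterior: 0.9986


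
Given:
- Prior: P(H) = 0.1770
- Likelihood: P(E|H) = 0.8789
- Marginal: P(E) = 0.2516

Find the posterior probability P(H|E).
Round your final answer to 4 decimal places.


Using Bayes' theorem:

P(H|E) = P(E|H) × P(H) / P(E)
       = 0.8789 × 0.1770 / 0.2516
       = 0.15556530 / 0.2516
       = 0.6183

The evidence strengthens our belief in H.
Prior: 0.1770 → Posterior: 0.6183


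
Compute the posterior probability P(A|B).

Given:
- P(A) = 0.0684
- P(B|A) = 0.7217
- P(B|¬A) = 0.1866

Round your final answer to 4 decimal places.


Bayes' theorem: P(A|B) = P(B|A) × P(A) / P(B)

Step 1: Calculate P(B) using law of total probability
P(B) = P(B|A)P(A) + P(B|¬A)P(¬A)
     = 0.7217 × 0.0684 + 0.1866 × 0.9316
     = 0.04936428 + 0.17383656
     = 0.22320084

Step 2: Apply Bayes' theorem
P(A|B) = P(B|A) × P(A) / P(B)
       = 0.04936428 / 0.22320084
       = 0.2212


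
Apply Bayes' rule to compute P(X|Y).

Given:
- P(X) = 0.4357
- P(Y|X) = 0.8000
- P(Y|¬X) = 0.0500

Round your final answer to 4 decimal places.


Bayes' theorem: P(X|Y) = P(Y|X) × P(X) / P(Y)

Step 1: Calculate P(Y) using law of total probability
P(Y) = P(Y|X)P(X) + P(Y|¬X)P(¬X)
     = 0.8000 × 0.4357 + 0.0500 × 0.5643
     = 0.34856000 + 0.02821500
     = 0.37677500

Step 2: Apply Bayes' theorem
P(X|Y) = P(Y|X) × P(X) / P(Y)
       = 0.34856000 / 0.37677500
       = 0.9251


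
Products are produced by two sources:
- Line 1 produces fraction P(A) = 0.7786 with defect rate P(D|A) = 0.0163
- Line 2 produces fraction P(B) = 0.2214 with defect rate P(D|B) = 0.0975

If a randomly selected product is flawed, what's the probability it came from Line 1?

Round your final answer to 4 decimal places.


Let A = from Line 1, D = flawed

Given:
- P(A) = 0.7786, P(B) = 0.2214
- P(D|A) = 0.0163, P(D|B) = 0.0975

Step 1: Find P(D)
P(D) = P(D|A)P(A) + P(D|B)P(B)
     = 0.0163 × 0.7786 + 0.0975 × 0.2214
     = 0.01269118 + 0.02158650
     = 0.03427768

Step 2: Apply Bayes' theorem
P(A|D) = P(D|A)P(A) / P(D)
       = 0.01269118 / 0.03427768
       = 0.3702


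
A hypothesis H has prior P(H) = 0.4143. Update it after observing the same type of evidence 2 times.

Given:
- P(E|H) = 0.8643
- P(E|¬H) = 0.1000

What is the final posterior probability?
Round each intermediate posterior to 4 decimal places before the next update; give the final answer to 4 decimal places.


Sequential Bayesian updating:

Initial prior: P(H) = 0.4143

Update 1:
  P(E) = 0.8643 × 0.4143 + 0.1000 × 0.5857 = 0.35807949 + 0.05857000 = 0.41664949
  P(H|E) = 0.35807949 / 0.41664949 = 0.8594

Update 2:
  P(E) = 0.8643 × 0.8594 + 0.1000 × 0.1406 = 0.74277942 + 0.01406000 = 0.75683942
  P(H|E) = 0.74277942 / 0.75683942 = 0.9814

Final posterior: 0.9814


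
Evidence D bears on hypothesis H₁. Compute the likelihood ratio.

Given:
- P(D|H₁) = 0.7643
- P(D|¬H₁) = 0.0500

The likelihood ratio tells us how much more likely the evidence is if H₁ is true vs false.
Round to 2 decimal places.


Likelihood Ratio (LR) = P(D|H₁) / P(D|¬H₁)

LR = 0.7643 / 0.0500
   = 15.29

The evidence is 15.29 times more likely if H₁ is true than if H₁ is false.
Since LR > 1, the evidence supports H₁ over ¬H₁.


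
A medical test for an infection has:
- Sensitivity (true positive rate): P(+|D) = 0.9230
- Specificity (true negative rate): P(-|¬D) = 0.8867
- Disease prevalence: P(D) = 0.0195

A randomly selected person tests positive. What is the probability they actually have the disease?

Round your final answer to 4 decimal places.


Let D = has disease, + = positive test

Given:
- P(D) = 0.0195 (prevalence)
- P(+|D) = 0.9230 (sensitivity)
- P(-|¬D) = 0.8867 (specificity)
- P(+|¬D) = 0.1133 (false positive rate = 1 - specificity)

Step 1: Find P(+)
P(+) = P(+|D)P(D) + P(+|¬D)P(¬D)
     = 0.9230 × 0.0195 + 0.1133 × 0.9805
     = 0.01799850 + 0.11109065
     = 0.12908915

Step 2: Apply Bayes' theorem for P(D|+)
P(D|+) = P(+|D)P(D) / P(+)
       = 0.01799850 / 0.12908915
       = 0.1394


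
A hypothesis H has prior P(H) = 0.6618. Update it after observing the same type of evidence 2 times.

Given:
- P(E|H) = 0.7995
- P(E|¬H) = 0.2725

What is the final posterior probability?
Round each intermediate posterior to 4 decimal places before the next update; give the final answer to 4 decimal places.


Sequential Bayesian updating:

Initial prior: P(H) = 0.6618

Update 1:
  P(E) = 0.7995 × 0.6618 + 0.2725 × 0.3382 = 0.52910910 + 0.09215950 = 0.62126860
  P(H|E) = 0.52910910 / 0.62126860 = 0.8517

Update 2:
  P(E) = 0.7995 × 0.8517 + 0.2725 × 0.1483 = 0.68093415 + 0.04041175 = 0.72134590
  P(H|E) = 0.68093415 / 0.72134590 = 0.9440

Final posterior: 0.9440


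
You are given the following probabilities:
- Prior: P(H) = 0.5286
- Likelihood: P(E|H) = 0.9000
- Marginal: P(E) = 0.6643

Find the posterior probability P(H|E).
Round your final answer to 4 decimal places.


Using Bayes' theorem:

P(H|E) = P(E|H) × P(H) / P(E)
       = 0.9000 × 0.5286 / 0.6643
       = 0.47574000 / 0.6643
       = 0.7162

The evidence strengthens our belief in H.
Prior: 0.5286 → Posterior: 0.7162


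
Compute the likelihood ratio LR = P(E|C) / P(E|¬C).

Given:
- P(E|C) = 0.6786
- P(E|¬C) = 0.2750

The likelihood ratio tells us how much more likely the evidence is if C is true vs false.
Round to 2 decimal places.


Likelihood Ratio (LR) = P(E|C) / P(E|¬C)

LR = 0.6786 / 0.2750
   = 2.47

The evidence is 2.47 times more likely if C is true than if C is false.
LR > 1, so observing E raises the odds in favor of C.


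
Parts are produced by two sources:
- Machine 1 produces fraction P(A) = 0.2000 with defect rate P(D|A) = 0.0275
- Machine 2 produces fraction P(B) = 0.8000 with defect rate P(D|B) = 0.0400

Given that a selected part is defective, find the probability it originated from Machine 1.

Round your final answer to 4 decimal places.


Let A = from Machine 1, D = defective

Given:
- P(A) = 0.2000, P(B) = 0.8000
- P(D|A) = 0.0275, P(D|B) = 0.0400

Step 1: Find P(D)
P(D) = P(D|A)P(A) + P(D|B)P(B)
     = 0.0275 × 0.2000 + 0.0400 × 0.8000
     = 0.00550000 + 0.03200000
     = 0.03750000

Step 2: Apply Bayes' theorem
P(A|D) = P(D|A)P(A) / P(D)
       = 0.00550000 / 0.03750000
       = 0.1467


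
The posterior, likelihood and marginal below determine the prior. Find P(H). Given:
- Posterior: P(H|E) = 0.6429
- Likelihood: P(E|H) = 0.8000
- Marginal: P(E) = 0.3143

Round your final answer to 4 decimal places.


From Bayes' theorem: P(H|E) = P(E|H) × P(H) / P(E)

Rearranging for P(H):
P(H) = P(H|E) × P(E) / P(E|H)
     = 0.6429 × 0.3143 / 0.8000
     = 0.20206347 / 0.8000
     = 0.2526


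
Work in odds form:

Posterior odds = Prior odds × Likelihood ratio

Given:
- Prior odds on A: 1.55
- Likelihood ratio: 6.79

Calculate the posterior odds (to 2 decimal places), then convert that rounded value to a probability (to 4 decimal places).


Step 1: Calculate posterior odds
Posterior odds = Prior odds × LR
               = 1.55 × 6.79
               = 10.52

Step 2: Convert to probability
P(A|E) = Posterior odds / (1 + Posterior odds)
       = 10.52 / (1 + 10.52)
       = 10.52 / 11.52
       = 0.9132

The evidence increased P(A) from 0.6078 to 0.9132.


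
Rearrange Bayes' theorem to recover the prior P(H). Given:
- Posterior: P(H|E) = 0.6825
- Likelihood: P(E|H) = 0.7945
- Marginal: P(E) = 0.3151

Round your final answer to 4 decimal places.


From Bayes' theorem: P(H|E) = P(E|H) × P(H) / P(E)

Rearranging for P(H):
P(H) = P(H|E) × P(E) / P(E|H)
     = 0.6825 × 0.3151 / 0.7945
     = 0.21505575 / 0.7945
     = 0.2707


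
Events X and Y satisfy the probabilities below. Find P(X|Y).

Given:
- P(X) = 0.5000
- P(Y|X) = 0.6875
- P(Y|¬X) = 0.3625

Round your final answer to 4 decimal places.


Bayes' theorem: P(X|Y) = P(Y|X) × P(X) / P(Y)

Step 1: Calculate P(Y) using law of total probability
P(Y) = P(Y|X)P(X) + P(Y|¬X)P(¬X)
     = 0.6875 × 0.5000 + 0.3625 × 0.5000
     = 0.34375000 + 0.18125000
     = 0.52500000

Step 2: Apply Bayes' theorem
P(X|Y) = P(Y|X) × P(X) / P(Y)
       = 0.34375000 / 0.52500000
       = 0.6548


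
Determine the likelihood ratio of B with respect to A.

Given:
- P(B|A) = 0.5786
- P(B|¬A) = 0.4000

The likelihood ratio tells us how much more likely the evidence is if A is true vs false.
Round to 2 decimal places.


Likelihood Ratio (LR) = P(B|A) / P(B|¬A)

LR = 0.5786 / 0.4000
   = 1.45

The evidence is 1.45 times more likely if A is true than if A is false.
Because LR exceeds 1, B is evidence for A.


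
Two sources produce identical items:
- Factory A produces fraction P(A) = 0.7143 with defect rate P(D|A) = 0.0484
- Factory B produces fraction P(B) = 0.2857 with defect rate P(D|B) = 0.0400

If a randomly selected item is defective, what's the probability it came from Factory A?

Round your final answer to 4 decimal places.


Let A = from Factory A, D = defective

Given:
- P(A) = 0.7143, P(B) = 0.2857
- P(D|A) = 0.0484, P(D|B) = 0.0400

Step 1: Find P(D)
P(D) = P(D|A)P(A) + P(D|B)P(B)
     = 0.0484 × 0.7143 + 0.0400 × 0.2857
     = 0.03457212 + 0.01142800
     = 0.04600012

Step 2: Apply Bayes' theorem
P(A|D) = P(D|A)P(A) / P(D)
       = 0.03457212 / 0.04600012
       = 0.7516


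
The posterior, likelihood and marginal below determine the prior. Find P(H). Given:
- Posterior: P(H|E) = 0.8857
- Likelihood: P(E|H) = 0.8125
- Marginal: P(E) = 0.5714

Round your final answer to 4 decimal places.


From Bayes' theorem: P(H|E) = P(E|H) × P(H) / P(E)

Rearranging for P(H):
P(H) = P(H|E) × P(E) / P(E|H)
     = 0.8857 × 0.5714 / 0.8125
     = 0.50608898 / 0.8125
     = 0.6229


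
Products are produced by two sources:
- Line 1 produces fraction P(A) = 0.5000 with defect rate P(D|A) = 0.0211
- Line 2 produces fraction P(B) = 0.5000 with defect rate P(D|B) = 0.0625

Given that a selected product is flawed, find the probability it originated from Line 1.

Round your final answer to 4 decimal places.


Let A = from Line 1, D = flawed

Given:
- P(A) = 0.5000, P(B) = 0.5000
- P(D|A) = 0.0211, P(D|B) = 0.0625

Step 1: Find P(D)
P(D) = P(D|A)P(A) + P(D|B)P(B)
     = 0.0211 × 0.5000 + 0.0625 × 0.5000
     = 0.01055000 + 0.03125000
     = 0.04180000

Step 2: Apply Bayes' theorem
P(A|D) = P(D|A)P(A) / P(D)
       = 0.01055000 / 0.04180000
       = 0.2524


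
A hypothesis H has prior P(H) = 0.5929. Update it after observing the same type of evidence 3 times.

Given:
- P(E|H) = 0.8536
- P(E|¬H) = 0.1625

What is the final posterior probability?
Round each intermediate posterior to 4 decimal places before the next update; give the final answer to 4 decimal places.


Sequential Bayesian updating:

Initial prior: P(H) = 0.5929

Update 1:
  P(E) = 0.8536 × 0.5929 + 0.1625 × 0.4071 = 0.50609944 + 0.06615375 = 0.57225319
  P(H|E) = 0.50609944 / 0.57225319 = 0.8844

Update 2:
  P(E) = 0.8536 × 0.8844 + 0.1625 × 0.1156 = 0.75492384 + 0.01878500 = 0.77370884
  P(H|E) = 0.75492384 / 0.77370884 = 0.9757

Update 3:
  P(E) = 0.8536 × 0.9757 + 0.1625 × 0.0243 = 0.83285752 + 0.00394875 = 0.83680627
  P(H|E) = 0.83285752 / 0.83680627 = 0.9953

Final posterior: 0.9953


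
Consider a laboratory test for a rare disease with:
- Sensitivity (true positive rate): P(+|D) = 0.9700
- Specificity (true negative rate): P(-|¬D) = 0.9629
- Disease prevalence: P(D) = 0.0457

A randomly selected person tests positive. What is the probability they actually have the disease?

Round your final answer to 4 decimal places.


Let D = has disease, + = positive test

Given:
- P(D) = 0.0457 (prevalence)
- P(+|D) = 0.9700 (sensitivity)
- P(-|¬D) = 0.9629 (specificity)
- P(+|¬D) = 0.0371 (false positive rate = 1 - specificity)

Step 1: Find P(+)
P(+) = P(+|D)P(D) + P(+|¬D)P(¬D)
     = 0.9700 × 0.0457 + 0.0371 × 0.9543
     = 0.04432900 + 0.03540453
     = 0.07973353

Step 2: Apply Bayes' theorem for P(D|+)
P(D|+) = P(+|D)P(D) / P(+)
       = 0.04432900 / 0.07973353
       = 0.5560


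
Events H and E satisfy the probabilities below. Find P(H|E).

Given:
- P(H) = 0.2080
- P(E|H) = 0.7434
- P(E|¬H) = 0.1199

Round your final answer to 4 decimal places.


Bayes' theorem: P(H|E) = P(E|H) × P(H) / P(E)

Step 1: Calculate P(E) using law of total probability
P(E) = P(E|H)P(H) + P(E|¬H)P(¬H)
     = 0.7434 × 0.2080 + 0.1199 × 0.7920
     = 0.15462720 + 0.09496080
     = 0.24958800

Step 2: Apply Bayes' theorem
P(H|E) = P(E|H) × P(H) / P(E)
       = 0.15462720 / 0.24958800
       = 0.6195


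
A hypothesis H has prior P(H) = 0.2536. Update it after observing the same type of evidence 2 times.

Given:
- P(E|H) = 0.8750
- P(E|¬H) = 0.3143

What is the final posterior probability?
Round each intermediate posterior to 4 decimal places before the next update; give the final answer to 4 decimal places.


Sequential Bayesian updating:

Initial prior: P(H) = 0.2536

Update 1:
  P(E) = 0.8750 × 0.2536 + 0.3143 × 0.7464 = 0.22190000 + 0.23459352 = 0.45649352
  P(H|E) = 0.22190000 / 0.45649352 = 0.4861

Update 2:
  P(E) = 0.8750 × 0.4861 + 0.3143 × 0.5139 = 0.42533750 + 0.16151877 = 0.58685627
  P(H|E) = 0.42533750 / 0.58685627 = 0.7248

Final posterior: 0.7248


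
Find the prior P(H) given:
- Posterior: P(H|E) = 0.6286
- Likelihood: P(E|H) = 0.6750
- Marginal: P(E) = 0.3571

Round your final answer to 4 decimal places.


From Bayes' theorem: P(H|E) = P(E|H) × P(H) / P(E)

Rearranging for P(H):
P(H) = P(H|E) × P(E) / P(E|H)
     = 0.6286 × 0.3571 / 0.6750
     = 0.22447306 / 0.6750
     = 0.3326


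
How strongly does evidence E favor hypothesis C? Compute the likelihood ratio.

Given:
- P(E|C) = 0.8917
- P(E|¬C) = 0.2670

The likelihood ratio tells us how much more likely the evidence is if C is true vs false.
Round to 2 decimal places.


Likelihood Ratio (LR) = P(E|C) / P(E|¬C)

LR = 0.8917 / 0.2670
   = 3.34

The evidence is 3.34 times more likely if C is true than if C is false.
Since LR > 1, the evidence supports C over ¬C.


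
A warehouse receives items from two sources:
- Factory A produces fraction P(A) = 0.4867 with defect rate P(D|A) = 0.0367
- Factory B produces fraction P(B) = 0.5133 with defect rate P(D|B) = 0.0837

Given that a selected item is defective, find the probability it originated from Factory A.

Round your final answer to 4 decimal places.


Let A = from Factory A, D = defective

Given:
- P(A) = 0.4867, P(B) = 0.5133
- P(D|A) = 0.0367, P(D|B) = 0.0837

Step 1: Find P(D)
P(D) = P(D|A)P(A) + P(D|B)P(B)
     = 0.0367 × 0.4867 + 0.0837 × 0.5133
     = 0.01786189 + 0.04296321
     = 0.06082510

Step 2: Apply Bayes' theorem
P(A|D) = P(D|A)P(A) / P(D)
       = 0.01786189 / 0.06082510
       = 0.2937


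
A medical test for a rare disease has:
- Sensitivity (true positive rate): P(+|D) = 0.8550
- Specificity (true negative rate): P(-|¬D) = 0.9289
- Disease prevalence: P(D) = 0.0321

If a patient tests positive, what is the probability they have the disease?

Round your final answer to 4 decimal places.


Let D = has disease, + = positive test

Given:
- P(D) = 0.0321 (prevalence)
- P(+|D) = 0.8550 (sensitivity)
- P(-|¬D) = 0.9289 (specificity)
- P(+|¬D) = 0.0711 (false positive rate = 1 - specificity)

Step 1: Find P(+)
P(+) = P(+|D)P(D) + P(+|¬D)P(¬D)
     = 0.8550 × 0.0321 + 0.0711 × 0.9679
     = 0.02744550 + 0.06881769
     = 0.09626319

Step 2: Apply Bayes' theorem for P(D|+)
P(D|+) = P(+|D)P(D) / P(+)
       = 0.02744550 / 0.09626319
       = 0.2851


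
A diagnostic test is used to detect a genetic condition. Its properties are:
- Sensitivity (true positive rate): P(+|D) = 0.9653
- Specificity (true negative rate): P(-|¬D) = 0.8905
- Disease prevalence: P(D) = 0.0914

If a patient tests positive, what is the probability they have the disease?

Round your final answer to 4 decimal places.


Let D = has disease, + = positive test

Given:
- P(D) = 0.0914 (prevalence)
- P(+|D) = 0.9653 (sensitivity)
- P(-|¬D) = 0.8905 (specificity)
- P(+|¬D) = 0.1095 (false positive rate = 1 - specificity)

Step 1: Find P(+)
P(+) = P(+|D)P(D) + P(+|¬D)P(¬D)
     = 0.9653 × 0.0914 + 0.1095 × 0.9086
     = 0.08822842 + 0.09949170
     = 0.18772012

Step 2: Apply Bayes' theorem for P(D|+)
P(D|+) = P(+|D)P(D) / P(+)
       = 0.08822842 / 0.18772012
       = 0.4700


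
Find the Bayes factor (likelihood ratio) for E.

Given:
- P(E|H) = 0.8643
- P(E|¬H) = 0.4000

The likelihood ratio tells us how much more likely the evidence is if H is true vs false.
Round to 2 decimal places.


Likelihood Ratio (LR) = P(E|H) / P(E|¬H)

LR = 0.8643 / 0.4000
   = 2.16

The evidence is 2.16 times more likely if H is true than if H is false.
Since LR > 1, the evidence supports H over ¬H.


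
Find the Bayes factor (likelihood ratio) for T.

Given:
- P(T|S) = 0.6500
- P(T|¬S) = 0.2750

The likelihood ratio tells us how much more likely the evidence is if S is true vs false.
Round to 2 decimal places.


Likelihood Ratio (LR) = P(T|S) / P(T|¬S)

LR = 0.6500 / 0.2750
   = 2.36

The evidence is 2.36 times more likely if S is true than if S is false.
LR > 1, so observing T raises the odds in favor of S.


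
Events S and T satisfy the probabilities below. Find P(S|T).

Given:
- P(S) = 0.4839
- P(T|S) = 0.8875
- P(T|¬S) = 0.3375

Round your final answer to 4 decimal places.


Bayes' theorem: P(S|T) = P(T|S) × P(S) / P(T)

Step 1: Calculate P(T) using law of total probability
P(T) = P(T|S)P(S) + P(T|¬S)P(¬S)
     = 0.8875 × 0.4839 + 0.3375 × 0.5161
     = 0.42946125 + 0.17418375
     = 0.60364500

Step 2: Apply Bayes' theorem
P(S|T) = P(T|S) × P(S) / P(T)
       = 0.42946125 / 0.60364500
       = 0.7114


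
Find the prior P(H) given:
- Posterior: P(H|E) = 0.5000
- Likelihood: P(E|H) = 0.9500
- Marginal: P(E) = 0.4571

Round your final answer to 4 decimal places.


From Bayes' theorem: P(H|E) = P(E|H) × P(H) / P(E)

Rearranging for P(H):
P(H) = P(H|E) × P(E) / P(E|H)
     = 0.5000 × 0.4571 / 0.9500
     = 0.22855000 / 0.9500
     = 0.2406


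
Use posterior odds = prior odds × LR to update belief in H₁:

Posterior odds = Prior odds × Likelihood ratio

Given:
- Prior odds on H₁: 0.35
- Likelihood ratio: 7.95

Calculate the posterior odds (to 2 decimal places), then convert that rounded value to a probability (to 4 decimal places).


Step 1: Calculate posterior odds
Posterior odds = Prior odds × LR
               = 0.35 × 7.95
               = 2.78

Step 2: Convert to probability
P(H₁|E) = Posterior odds / (1 + Posterior odds)
       = 2.78 / (1 + 2.78)
       = 2.78 / 3.78
       = 0.7354

The evidence increased P(H₁) from 0.2593 to 0.7354.


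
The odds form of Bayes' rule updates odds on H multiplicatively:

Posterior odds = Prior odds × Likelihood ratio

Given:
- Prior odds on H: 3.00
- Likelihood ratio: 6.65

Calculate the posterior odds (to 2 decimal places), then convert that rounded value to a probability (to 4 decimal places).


Step 1: Calculate posterior odds
Posterior odds = Prior odds × LR
               = 3.00 × 6.65
               = 19.95

Step 2: Convert to probability
P(H|E) = Posterior odds / (1 + Posterior odds)
       = 19.95 / (1 + 19.95)
       = 19.95 / 20.95
       = 0.9523

The evidence increased P(H) from 0.7500 to 0.9523.


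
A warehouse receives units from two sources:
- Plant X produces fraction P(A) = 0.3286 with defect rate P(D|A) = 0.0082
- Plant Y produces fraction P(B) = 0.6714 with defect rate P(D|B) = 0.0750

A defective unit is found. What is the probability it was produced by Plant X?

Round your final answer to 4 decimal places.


Let A = from Plant X, D = defective

Given:
- P(A) = 0.3286, P(B) = 0.6714
- P(D|A) = 0.0082, P(D|B) = 0.0750

Step 1: Find P(D)
P(D) = P(D|A)P(A) + P(D|B)P(B)
     = 0.0082 × 0.3286 + 0.0750 × 0.6714
     = 0.00269452 + 0.05035500
     = 0.05304952

Step 2: Apply Bayes' theorem
P(A|D) = P(D|A)P(A) / P(D)
       = 0.00269452 / 0.05304952
       = 0.0508


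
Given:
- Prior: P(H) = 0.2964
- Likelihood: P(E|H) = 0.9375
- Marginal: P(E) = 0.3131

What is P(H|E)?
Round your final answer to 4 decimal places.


Using Bayes' theorem:

P(H|E) = P(E|H) × P(H) / P(E)
       = 0.9375 × 0.2964 / 0.3131
       = 0.27787500 / 0.3131
       = 0.8875

The evidence strengthens our belief in H.
Prior: 0.2964 → Posterior: 0.8875


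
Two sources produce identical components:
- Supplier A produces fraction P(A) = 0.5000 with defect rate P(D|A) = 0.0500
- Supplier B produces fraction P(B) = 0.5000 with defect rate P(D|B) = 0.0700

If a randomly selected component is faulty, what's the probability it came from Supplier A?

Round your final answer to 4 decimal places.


Let A = from Supplier A, D = faulty

Given:
- P(A) = 0.5000, P(B) = 0.5000
- P(D|A) = 0.0500, P(D|B) = 0.0700

Step 1: Find P(D)
P(D) = P(D|A)P(A) + P(D|B)P(B)
     = 0.0500 × 0.5000 + 0.0700 × 0.5000
     = 0.02500000 + 0.03500000
     = 0.06000000

Step 2: Apply Bayes' theorem
P(A|D) = P(D|A)P(A) / P(D)
       = 0.02500000 / 0.06000000
       = 0.4167


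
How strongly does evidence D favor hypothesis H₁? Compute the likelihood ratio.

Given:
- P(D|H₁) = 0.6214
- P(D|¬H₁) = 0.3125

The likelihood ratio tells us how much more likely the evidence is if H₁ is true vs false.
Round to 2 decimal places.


Likelihood Ratio (LR) = P(D|H₁) / P(D|¬H₁)

LR = 0.6214 / 0.3125
   = 1.99

The evidence is 1.99 times more likely if H₁ is true than if H₁ is false.
LR > 1, so observing D raises the odds in favor of H₁.


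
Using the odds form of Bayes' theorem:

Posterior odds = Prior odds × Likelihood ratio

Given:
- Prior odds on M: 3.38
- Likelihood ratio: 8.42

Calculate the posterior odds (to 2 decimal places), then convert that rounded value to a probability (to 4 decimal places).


Step 1: Calculate posterior odds
Posterior odds = Prior odds × LR
               = 3.38 × 8.42
               = 28.46

Step 2: Convert to probability
P(M|E) = Posterior odds / (1 + Posterior odds)
       = 28.46 / (1 + 28.46)
       = 28.46 / 29.46
       = 0.9661

The evidence increased P(M) from 0.7717 to 0.9661.


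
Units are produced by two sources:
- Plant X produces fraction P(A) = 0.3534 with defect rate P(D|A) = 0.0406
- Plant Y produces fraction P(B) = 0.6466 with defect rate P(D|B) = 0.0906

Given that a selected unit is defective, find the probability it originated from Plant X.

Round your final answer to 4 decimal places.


Let A = from Plant X, D = defective

Given:
- P(A) = 0.3534, P(B) = 0.6466
- P(D|A) = 0.0406, P(D|B) = 0.0906

Step 1: Find P(D)
P(D) = P(D|A)P(A) + P(D|B)P(B)
     = 0.0406 × 0.3534 + 0.0906 × 0.6466
     = 0.01434804 + 0.05858196
     = 0.07293000

Step 2: Apply Bayes' theorem
P(A|D) = P(D|A)P(A) / P(D)
       = 0.01434804 / 0.07293000
       = 0.1967


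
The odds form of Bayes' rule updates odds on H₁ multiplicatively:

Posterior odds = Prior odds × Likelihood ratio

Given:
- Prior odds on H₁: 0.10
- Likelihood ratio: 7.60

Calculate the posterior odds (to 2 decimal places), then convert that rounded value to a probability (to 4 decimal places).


Step 1: Calculate posterior odds
Posterior odds = Prior odds × LR
               = 0.10 × 7.60
               = 0.76

Step 2: Convert to probability
P(H₁|E) = Posterior odds / (1 + Posterior odds)
       = 0.76 / (1 + 0.76)
       = 0.76 / 1.76
       = 0.4318

The evidence increased P(H₁) from 0.0909 to 0.4318.


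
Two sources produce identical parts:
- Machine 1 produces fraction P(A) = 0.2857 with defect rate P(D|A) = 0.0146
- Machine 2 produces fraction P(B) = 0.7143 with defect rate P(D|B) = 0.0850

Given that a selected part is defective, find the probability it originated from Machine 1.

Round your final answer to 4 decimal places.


Let A = from Machine 1, D = defective

Given:
- P(A) = 0.2857, P(B) = 0.7143
- P(D|A) = 0.0146, P(D|B) = 0.0850

Step 1: Find P(D)
P(D) = P(D|A)P(A) + P(D|B)P(B)
     = 0.0146 × 0.2857 + 0.0850 × 0.7143
     = 0.00417122 + 0.06071550
     = 0.06488672

Step 2: Apply Bayes' theorem
P(A|D) = P(D|A)P(A) / P(D)
       = 0.00417122 / 0.06488672
       = 0.0643


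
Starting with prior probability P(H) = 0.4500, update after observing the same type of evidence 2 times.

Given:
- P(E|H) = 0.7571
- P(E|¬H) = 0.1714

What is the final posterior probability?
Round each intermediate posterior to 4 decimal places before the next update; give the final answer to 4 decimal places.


Sequential Bayesian updating:

Initial prior: P(H) = 0.4500

Update 1:
  P(E) = 0.7571 × 0.4500 + 0.1714 × 0.5500 = 0.34069500 + 0.09427000 = 0.43496500
  P(H|E) = 0.34069500 / 0.43496500 = 0.7833

Update 2:
  P(E) = 0.7571 × 0.7833 + 0.1714 × 0.2167 = 0.59303643 + 0.03714238 = 0.63017881
  P(H|E) = 0.59303643 / 0.63017881 = 0.9411

Final posterior: 0.9411


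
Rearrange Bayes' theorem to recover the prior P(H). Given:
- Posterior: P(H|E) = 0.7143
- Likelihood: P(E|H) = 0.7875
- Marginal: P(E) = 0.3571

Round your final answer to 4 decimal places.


From Bayes' theorem: P(H|E) = P(E|H) × P(H) / P(E)

Rearranging for P(H):
P(H) = P(H|E) × P(E) / P(E|H)
     = 0.7143 × 0.3571 / 0.7875
     = 0.25507653 / 0.7875
     = 0.3239


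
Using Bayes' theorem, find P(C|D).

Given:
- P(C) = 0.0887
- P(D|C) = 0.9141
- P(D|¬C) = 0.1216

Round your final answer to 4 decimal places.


Bayes' theorem: P(C|D) = P(D|C) × P(C) / P(D)

Step 1: Calculate P(D) using law of total probability
P(D) = P(D|C)P(C) + P(D|¬C)P(¬C)
     = 0.9141 × 0.0887 + 0.1216 × 0.9113
     = 0.08108067 + 0.11081408
     = 0.19189475

Step 2: Apply Bayes' theorem
P(C|D) = P(D|C) × P(C) / P(D)
       = 0.08108067 / 0.19189475
       = 0.4225


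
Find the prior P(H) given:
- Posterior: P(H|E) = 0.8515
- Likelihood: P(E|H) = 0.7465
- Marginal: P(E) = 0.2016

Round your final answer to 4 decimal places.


From Bayes' theorem: P(H|E) = P(E|H) × P(H) / P(E)

Rearranging for P(H):
P(H) = P(H|E) × P(E) / P(E|H)
     = 0.8515 × 0.2016 / 0.7465
     = 0.17166240 / 0.7465
     = 0.2300


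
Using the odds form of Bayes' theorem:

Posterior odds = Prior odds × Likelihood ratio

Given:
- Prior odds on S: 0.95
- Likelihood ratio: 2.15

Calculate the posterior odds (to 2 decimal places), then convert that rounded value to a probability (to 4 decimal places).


Step 1: Calculate posterior odds
Posterior odds = Prior odds × LR
               = 0.95 × 2.15
               = 2.04

Step 2: Convert to probability
P(S|E) = Posterior odds / (1 + Posterior odds)
       = 2.04 / (1 + 2.04)
       = 2.04 / 3.04
       = 0.6711

The evidence increased P(S) from 0.4872 to 0.6711.


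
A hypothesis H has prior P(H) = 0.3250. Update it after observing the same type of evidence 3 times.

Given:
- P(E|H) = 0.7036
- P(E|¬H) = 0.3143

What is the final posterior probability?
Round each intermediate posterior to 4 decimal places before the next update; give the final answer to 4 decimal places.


Sequential Bayesian updating:

Initial prior: P(H) = 0.3250

Update 1:
  P(E) = 0.7036 × 0.3250 + 0.3143 × 0.6750 = 0.22867000 + 0.21215250 = 0.44082250
  P(H|E) = 0.22867000 / 0.44082250 = 0.5187

Update 2:
  P(E) = 0.7036 × 0.5187 + 0.3143 × 0.4813 = 0.36495732 + 0.15127259 = 0.51622991
  P(H|E) = 0.36495732 / 0.51622991 = 0.7070

Update 3:
  P(E) = 0.7036 × 0.7070 + 0.3143 × 0.2930 = 0.49744520 + 0.09208990 = 0.58953510
  P(H|E) = 0.49744520 / 0.58953510 = 0.8438

Final posterior: 0.8438


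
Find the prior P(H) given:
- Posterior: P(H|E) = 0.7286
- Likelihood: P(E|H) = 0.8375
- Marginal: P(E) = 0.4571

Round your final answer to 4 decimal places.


From Bayes' theorem: P(H|E) = P(E|H) × P(H) / P(E)

Rearranging for P(H):
P(H) = P(H|E) × P(E) / P(E|H)
     = 0.7286 × 0.4571 / 0.8375
     = 0.33304306 / 0.8375
     = 0.3977


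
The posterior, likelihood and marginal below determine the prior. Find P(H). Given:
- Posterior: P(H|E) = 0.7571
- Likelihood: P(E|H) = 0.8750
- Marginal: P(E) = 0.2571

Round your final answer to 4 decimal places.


From Bayes' theorem: P(H|E) = P(E|H) × P(H) / P(E)

Rearranging for P(H):
P(H) = P(H|E) × P(E) / P(E|H)
     = 0.7571 × 0.2571 / 0.8750
     = 0.19465041 / 0.8750
     = 0.2225


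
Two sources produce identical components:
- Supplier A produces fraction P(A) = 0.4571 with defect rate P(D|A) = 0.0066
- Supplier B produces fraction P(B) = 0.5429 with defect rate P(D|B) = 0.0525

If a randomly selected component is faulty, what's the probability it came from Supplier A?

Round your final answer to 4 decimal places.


Let A = from Supplier A, D = faulty

Given:
- P(A) = 0.4571, P(B) = 0.5429
- P(D|A) = 0.0066, P(D|B) = 0.0525

Step 1: Find P(D)
P(D) = P(D|A)P(A) + P(D|B)P(B)
     = 0.0066 × 0.4571 + 0.0525 × 0.5429
     = 0.00301686 + 0.02850225
     = 0.03151911

Step 2: Apply Bayes' theorem
P(A|D) = P(D|A)P(A) / P(D)
       = 0.00301686 / 0.03151911
       = 0.0957


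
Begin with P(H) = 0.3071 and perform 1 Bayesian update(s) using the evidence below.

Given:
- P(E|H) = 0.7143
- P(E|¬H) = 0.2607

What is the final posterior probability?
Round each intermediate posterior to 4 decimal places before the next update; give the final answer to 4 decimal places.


Sequential Bayesian updating:

Initial prior: P(H) = 0.3071

Update 1:
  P(E) = 0.7143 × 0.3071 + 0.2607 × 0.6929 = 0.21936153 + 0.18063903 = 0.40000056
  P(H|E) = 0.21936153 / 0.40000056 = 0.5484

Final posterior: 0.5484


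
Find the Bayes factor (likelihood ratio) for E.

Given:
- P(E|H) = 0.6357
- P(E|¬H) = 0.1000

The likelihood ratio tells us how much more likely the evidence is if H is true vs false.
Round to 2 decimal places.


Likelihood Ratio (LR) = P(E|H) / P(E|¬H)

LR = 0.6357 / 0.1000
   = 6.36

The evidence is 6.36 times more likely if H is true than if H is false.
Because LR exceeds 1, E is evidence for H.


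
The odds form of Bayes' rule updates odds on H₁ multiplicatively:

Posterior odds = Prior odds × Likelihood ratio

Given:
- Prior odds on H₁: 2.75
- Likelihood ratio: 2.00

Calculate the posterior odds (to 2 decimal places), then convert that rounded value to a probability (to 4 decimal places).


Step 1: Calculate posterior odds
Posterior odds = Prior odds × LR
               = 2.75 × 2.00
               = 5.50

Step 2: Convert to probability
P(H₁|E) = Posterior odds / (1 + Posterior odds)
       = 5.50 / (1 + 5.50)
       = 5.50 / 6.50
       = 0.8462

The evidence increased P(H₁) from 0.7333 to 0.8462.


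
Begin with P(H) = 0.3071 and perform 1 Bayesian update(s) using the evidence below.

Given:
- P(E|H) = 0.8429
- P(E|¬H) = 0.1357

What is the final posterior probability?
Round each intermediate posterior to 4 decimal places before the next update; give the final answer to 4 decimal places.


Sequential Bayesian updating:

Initial prior: P(H) = 0.3071

Update 1:
  P(E) = 0.8429 × 0.3071 + 0.1357 × 0.6929 = 0.25885459 + 0.09402653 = 0.35288112
  P(H|E) = 0.25885459 / 0.35288112 = 0.7335

Final posterior: 0.7335


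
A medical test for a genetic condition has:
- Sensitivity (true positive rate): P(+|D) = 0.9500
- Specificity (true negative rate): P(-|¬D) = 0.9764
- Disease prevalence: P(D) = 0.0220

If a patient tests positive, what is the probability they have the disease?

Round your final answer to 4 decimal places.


Let D = has disease, + = positive test

Given:
- P(D) = 0.0220 (prevalence)
- P(+|D) = 0.9500 (sensitivity)
- P(-|¬D) = 0.9764 (specificity)
- P(+|¬D) = 0.0236 (false positive rate = 1 - specificity)

Step 1: Find P(+)
P(+) = P(+|D)P(D) + P(+|¬D)P(¬D)
     = 0.9500 × 0.0220 + 0.0236 × 0.9780
     = 0.02090000 + 0.02308080
     = 0.04398080

Step 2: Apply Bayes' theorem for P(D|+)
P(D|+) = P(+|D)P(D) / P(+)
       = 0.02090000 / 0.04398080
       = 0.4752


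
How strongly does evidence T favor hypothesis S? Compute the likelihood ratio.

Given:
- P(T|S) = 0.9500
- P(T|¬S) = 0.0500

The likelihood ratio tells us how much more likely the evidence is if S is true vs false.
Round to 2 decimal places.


Likelihood Ratio (LR) = P(T|S) / P(T|¬S)

LR = 0.9500 / 0.0500
   = 19.00

The evidence is 19.00 times more likely if S is true than if S is false.
LR > 1, so observing T raises the odds in favor of S.


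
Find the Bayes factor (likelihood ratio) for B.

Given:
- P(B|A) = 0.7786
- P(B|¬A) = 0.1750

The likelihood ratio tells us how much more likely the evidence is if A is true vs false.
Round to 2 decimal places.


Likelihood Ratio (LR) = P(B|A) / P(B|¬A)

LR = 0.7786 / 0.1750
   = 4.45

The evidence is 4.45 times more likely if A is true than if A is false.
LR > 1, so observing B raises the odds in favor of A.


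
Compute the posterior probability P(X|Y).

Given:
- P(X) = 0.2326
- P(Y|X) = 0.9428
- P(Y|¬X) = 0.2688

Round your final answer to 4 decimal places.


Bayes' theorem: P(X|Y) = P(Y|X) × P(X) / P(Y)

Step 1: Calculate P(Y) using law of total probability
P(Y) = P(Y|X)P(X) + P(Y|¬X)P(¬X)
     = 0.9428 × 0.2326 + 0.2688 × 0.7674
     = 0.21929528 + 0.20627712
     = 0.42557240

Step 2: Apply Bayes' theorem
P(X|Y) = P(Y|X) × P(X) / P(Y)
       = 0.21929528 / 0.42557240
       = 0.5153


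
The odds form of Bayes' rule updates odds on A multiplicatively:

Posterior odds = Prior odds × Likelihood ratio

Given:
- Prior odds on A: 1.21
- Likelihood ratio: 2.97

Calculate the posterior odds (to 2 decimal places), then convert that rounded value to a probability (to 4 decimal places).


Step 1: Calculate posterior odds
Posterior odds = Prior odds × LR
               = 1.21 × 2.97
               = 3.59

Step 2: Convert to probability
P(A|E) = Posterior odds / (1 + Posterior odds)
       = 3.59 / (1 + 3.59)
       = 3.59 / 4.59
       = 0.7821

The evidence increased P(A) from 0.5475 to 0.7821.


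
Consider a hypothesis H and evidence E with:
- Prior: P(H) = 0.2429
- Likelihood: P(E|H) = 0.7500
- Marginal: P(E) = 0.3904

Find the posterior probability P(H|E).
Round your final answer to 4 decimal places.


Using Bayes' theorem:

P(H|E) = P(E|H) × P(H) / P(E)
       = 0.7500 × 0.2429 / 0.3904
       = 0.18217500 / 0.3904
       = 0.4666

The evidence strengthens our belief in H.
Prior: 0.2429 → Posterior: 0.4666


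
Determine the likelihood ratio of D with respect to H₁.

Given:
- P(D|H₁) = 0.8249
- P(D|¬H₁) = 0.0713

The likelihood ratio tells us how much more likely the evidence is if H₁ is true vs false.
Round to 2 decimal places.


Likelihood Ratio (LR) = P(D|H₁) / P(D|¬H₁)

LR = 0.8249 / 0.0713
   = 11.57

The evidence is 11.57 times more likely if H₁ is true than if H₁ is false.
Because LR exceeds 1, D is evidence for H₁.


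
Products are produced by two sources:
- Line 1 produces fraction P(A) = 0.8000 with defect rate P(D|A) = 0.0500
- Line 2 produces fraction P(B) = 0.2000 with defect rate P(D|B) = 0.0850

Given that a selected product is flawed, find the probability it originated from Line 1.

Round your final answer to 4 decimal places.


Let A = from Line 1, D = flawed

Given:
- P(A) = 0.8000, P(B) = 0.2000
- P(D|A) = 0.0500, P(D|B) = 0.0850

Step 1: Find P(D)
P(D) = P(D|A)P(A) + P(D|B)P(B)
     = 0.0500 × 0.8000 + 0.0850 × 0.2000
     = 0.04000000 + 0.01700000
     = 0.05700000

Step 2: Apply Bayes' theorem
P(A|D) = P(D|A)P(A) / P(D)
       = 0.04000000 / 0.05700000
       = 0.7018


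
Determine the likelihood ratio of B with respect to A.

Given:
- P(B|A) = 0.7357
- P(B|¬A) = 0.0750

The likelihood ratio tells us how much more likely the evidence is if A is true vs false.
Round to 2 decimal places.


Likelihood Ratio (LR) = P(B|A) / P(B|¬A)

LR = 0.7357 / 0.0750
   = 9.81

The evidence is 9.81 times more likely if A is true than if A is false.
Because LR exceeds 1, B is evidence for A.


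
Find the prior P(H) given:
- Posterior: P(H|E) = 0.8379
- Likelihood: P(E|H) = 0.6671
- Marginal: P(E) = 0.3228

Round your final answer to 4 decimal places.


From Bayes' theorem: P(H|E) = P(E|H) × P(H) / P(E)

Rearranging for P(H):
P(H) = P(H|E) × P(E) / P(E|H)
     = 0.8379 × 0.3228 / 0.6671
     = 0.27047412 / 0.6671
     = 0.4054


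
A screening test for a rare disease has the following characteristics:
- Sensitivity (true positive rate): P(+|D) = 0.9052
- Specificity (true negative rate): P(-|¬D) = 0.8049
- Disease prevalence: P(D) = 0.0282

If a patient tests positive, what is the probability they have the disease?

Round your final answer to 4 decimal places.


Let D = has disease, + = positive test

Given:
- P(D) = 0.0282 (prevalence)
- P(+|D) = 0.9052 (sensitivity)
- P(-|¬D) = 0.8049 (specificity)
- P(+|¬D) = 0.1951 (false positive rate = 1 - specificity)

Step 1: Find P(+)
P(+) = P(+|D)P(D) + P(+|¬D)P(¬D)
     = 0.9052 × 0.0282 + 0.1951 × 0.9718
     = 0.02552664 + 0.18959818
     = 0.21512482

Step 2: Apply Bayes' theorem for P(D|+)
P(D|+) = P(+|D)P(D) / P(+)
       = 0.02552664 / 0.21512482
       = 0.1187


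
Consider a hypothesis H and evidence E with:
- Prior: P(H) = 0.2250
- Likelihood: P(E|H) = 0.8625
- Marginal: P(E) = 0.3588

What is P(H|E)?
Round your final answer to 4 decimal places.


Using Bayes' theorem:

P(H|E) = P(E|H) × P(H) / P(E)
       = 0.8625 × 0.2250 / 0.3588
       = 0.19406250 / 0.3588
       = 0.5409

The evidence strengthens our belief in H.
Prior: 0.2250 → Posterior: 0.5409


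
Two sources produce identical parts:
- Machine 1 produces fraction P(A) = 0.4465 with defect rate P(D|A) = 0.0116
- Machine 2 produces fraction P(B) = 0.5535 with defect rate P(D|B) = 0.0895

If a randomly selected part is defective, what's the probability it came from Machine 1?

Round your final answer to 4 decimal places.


Let A = from Machine 1, D = defective

Given:
- P(A) = 0.4465, P(B) = 0.5535
- P(D|A) = 0.0116, P(D|B) = 0.0895

Step 1: Find P(D)
P(D) = P(D|A)P(A) + P(D|B)P(B)
     = 0.0116 × 0.4465 + 0.0895 × 0.5535
     = 0.00517940 + 0.04953825
     = 0.05471765

Step 2: Apply Bayes' theorem
P(A|D) = P(D|A)P(A) / P(D)
       = 0.00517940 / 0.05471765
       = 0.0947
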